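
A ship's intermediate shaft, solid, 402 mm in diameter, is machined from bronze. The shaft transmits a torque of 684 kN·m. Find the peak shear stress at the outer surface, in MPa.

53.6 MPa

J = πd⁴/32 = π(0.402)⁴/32 = 2.564×10^-3 m⁴.
τ_max = T·r/J = 684000 × 0.201 / 2.564×10^-3 = 5.362×10^7 Pa.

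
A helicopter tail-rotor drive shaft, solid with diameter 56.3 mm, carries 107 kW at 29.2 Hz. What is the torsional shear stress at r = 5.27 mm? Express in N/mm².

ω = 2π·29.2 = 183.5 rad/s, so T = P/ω = 107×10³ / 183.5 = 583.2 N·m.
J = πd⁴/32 = π(0.0563)⁴/32 = 9.864×10^-7 m⁴.
Shear stress varies linearly with radius: τ = T·r/J = 583.2 × 0.00527 / 9.864×10^-7 = 3.116×10^6 Pa.

3.12 N/mm²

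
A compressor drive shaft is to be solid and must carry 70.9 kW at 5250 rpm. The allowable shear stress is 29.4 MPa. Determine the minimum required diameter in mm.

ω = 2π·5250/60 = 549.8 rad/s, so T = P/ω = 70.9×10³ / 549.8 = 129.0 N·m.
For a solid shaft τ_max = 16T/(πd³), so d = (16T/(π τ_allow))^(1/3) = (16·129.0/(π·2.94×10^7))^(1/3) = 0.02816 m.

28.2 mm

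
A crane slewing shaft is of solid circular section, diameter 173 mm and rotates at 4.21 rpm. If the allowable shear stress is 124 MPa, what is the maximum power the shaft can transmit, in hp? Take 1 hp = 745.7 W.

74.5 hp

J = πd⁴/32 = π(0.173)⁴/32 = 8.794×10^-5 m⁴.
T_max = τ_allow·J/r = 1.24×10^8 × 8.794×10^-5 / 0.0865 = 126100 N·m.
ω = 2π·4.21/60 = 0.4409 rad/s, so P_max = T_max·ω = 5.558×10^4 W.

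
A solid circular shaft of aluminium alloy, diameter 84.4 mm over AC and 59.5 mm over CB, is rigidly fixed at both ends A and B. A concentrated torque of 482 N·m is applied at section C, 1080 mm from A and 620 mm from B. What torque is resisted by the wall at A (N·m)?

Compatibility: T_A·a/J_AC = T_B·b/J_CB with T_A + T_B = T₀.
J_AC = 4.98×10^-6 m⁴, J_CB = 1.23×10^-6 m⁴, so T_A = T₀·(J_AC/a)/((J_AC/a)+(J_CB/b)) = 337.0 N·m, T_B = 145.0 N·m.

337 N·m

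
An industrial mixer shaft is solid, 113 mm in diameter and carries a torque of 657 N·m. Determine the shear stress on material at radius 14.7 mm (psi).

J = πd⁴/32 = π(0.113)⁴/32 = 1.601×10^-5 m⁴.
Shear stress varies linearly with radius: τ = T·r/J = 657.0 × 0.0147 / 1.601×10^-5 = 6.033×10^5 Pa.

87.5 psi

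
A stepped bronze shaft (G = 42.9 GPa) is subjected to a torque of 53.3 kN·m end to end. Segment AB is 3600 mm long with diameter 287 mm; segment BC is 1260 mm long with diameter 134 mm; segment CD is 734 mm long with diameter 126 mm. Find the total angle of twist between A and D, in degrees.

J_AB = π(0.287)⁴/32 = 6.66×10^-4 m⁴; J_BC = π(0.134)⁴/32 = 3.17×10^-5 m⁴; J_CD = π(0.126)⁴/32 = 2.47×10^-5 m⁴.
θ = (T/G)·Σ L_i/J_i = (53300/42.9×10⁹)·(3.60/6.66×10^-4 + 1.26/3.17×10^-5 + 0.734/2.47×10^-5) = 0.09303 rad.

5.33°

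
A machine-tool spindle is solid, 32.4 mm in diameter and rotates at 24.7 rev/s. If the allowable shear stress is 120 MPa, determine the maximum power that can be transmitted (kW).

124 kW

J = πd⁴/32 = π(0.0324)⁴/32 = 1.082×10^-7 m⁴.
T_max = τ_allow·J/r = 1.20×10^8 × 1.082×10^-7 / 0.0162 = 801.4 N·m.
ω = 2π·24.7 = 155.2 rad/s, so P_max = T_max·ω = 1.244×10^5 W.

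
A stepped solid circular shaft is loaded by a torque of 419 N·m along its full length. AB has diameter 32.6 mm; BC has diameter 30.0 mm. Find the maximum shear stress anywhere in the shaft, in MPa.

79.0 MPa

Under the same torque, τ_max = 16T/(πd³) is largest where d is smallest — segment BC (d = 30.0 mm).
τ_max = 16·419.0/(π·(0.0300)³) = 7.904×10^7 Pa.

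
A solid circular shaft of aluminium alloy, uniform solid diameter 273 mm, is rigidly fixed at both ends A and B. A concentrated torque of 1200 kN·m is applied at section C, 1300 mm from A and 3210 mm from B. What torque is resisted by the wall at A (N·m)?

With uniform GJ and both ends fixed, compatibility θ_AC = θ_CB gives T_A·a = T_B·b, together with T_A + T_B = T₀.
T_A = T₀·b/(a+b) = 1.200e6·3210/4510 = 854100 N·m; T_B = 345900 N·m.

854000 N·m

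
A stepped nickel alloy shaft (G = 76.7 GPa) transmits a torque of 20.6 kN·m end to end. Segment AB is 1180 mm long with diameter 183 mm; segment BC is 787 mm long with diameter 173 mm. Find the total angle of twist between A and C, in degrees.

0.303°

J_AB = π(0.183)⁴/32 = 1.10×10^-4 m⁴; J_BC = π(0.173)⁴/32 = 8.79×10^-5 m⁴.
θ = (T/G)·Σ L_i/J_i = (20600/76.7×10⁹)·(1.18/1.10×10^-4 + 0.787/8.79×10^-5) = 5.282×10^-3 rad.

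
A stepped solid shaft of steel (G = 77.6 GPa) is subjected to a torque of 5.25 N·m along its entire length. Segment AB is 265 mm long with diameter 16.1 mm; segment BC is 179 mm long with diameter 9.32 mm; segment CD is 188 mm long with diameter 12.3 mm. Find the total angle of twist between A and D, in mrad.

24.7 mrad

J_AB = π(0.0161)⁴/32 = 6.60×10^-9 m⁴; J_BC = π(0.00932)⁴/32 = 7.41×10^-10 m⁴; J_CD = π(0.0123)⁴/32 = 2.25×10^-9 m⁴.
θ = (T/G)·Σ L_i/J_i = (5.250/77.6×10⁹)·(0.265/6.60×10^-9 + 0.179/7.41×10^-10 + 0.188/2.25×10^-9) = 0.02473 rad.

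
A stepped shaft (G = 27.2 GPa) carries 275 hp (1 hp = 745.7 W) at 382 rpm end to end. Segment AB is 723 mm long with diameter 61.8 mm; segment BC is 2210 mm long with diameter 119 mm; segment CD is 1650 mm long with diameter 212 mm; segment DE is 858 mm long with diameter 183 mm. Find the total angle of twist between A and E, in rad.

ω = 2π·382/60 = 40.00 rad/s, so T = P/ω = 275×745.7 / 40.00 = 5126 N·m.
J_AB = π(0.0618)⁴/32 = 1.43×10^-6 m⁴; J_BC = π(0.119)⁴/32 = 1.97×10^-5 m⁴; J_CD = π(0.212)⁴/32 = 1.98×10^-4 m⁴; J_DE = π(0.183)⁴/32 = 1.10×10^-4 m⁴.
θ = (T/G)·Σ L_i/J_i = (5126/27.2×10⁹)·(0.723/1.43×10^-6 + 2.21/1.97×10^-5 + 1.65/1.98×10^-4 + 0.858/1.10×10^-4) = 0.1193 rad.

0.119 rad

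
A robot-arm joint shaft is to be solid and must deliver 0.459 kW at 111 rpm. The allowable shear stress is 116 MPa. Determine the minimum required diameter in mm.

ω = 2π·111/60 = 11.62 rad/s, so T = P/ω = 0.459×10³ / 11.62 = 39.49 N·m.
For a solid shaft τ_max = 16T/(πd³), so d = (16T/(π τ_allow))^(1/3) = (16·39.49/(π·1.16×10^8))^(1/3) = 0.01201 m.

12.0 mm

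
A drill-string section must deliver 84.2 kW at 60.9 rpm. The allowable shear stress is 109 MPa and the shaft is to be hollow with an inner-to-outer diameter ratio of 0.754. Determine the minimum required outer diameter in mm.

ω = 2π·60.9/60 = 6.377 rad/s, so T = P/ω = 84.2×10³ / 6.377 = 13200 N·m.
For a hollow shaft with d_i/d_o = 0.754: τ_max = 16T/(π d_o³ (1−k⁴)), so d_o = [16T/(π τ_allow (1−k⁴))]^(1/3) = [16·13200/(π·1.09×10^8·0.6768)]^(1/3) = 0.09696 m.

97.0 mm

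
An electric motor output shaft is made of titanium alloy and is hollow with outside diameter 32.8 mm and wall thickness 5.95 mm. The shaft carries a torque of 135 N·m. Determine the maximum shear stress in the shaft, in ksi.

J = π(d_o⁴ − d_i⁴)/32 = π(0.0328⁴ − 0.0209⁴)/32 = 9.490×10^-8 m⁴.
τ_max = T·r/J = 135.0 × 0.0164 / 9.490×10^-8 = 2.333×10^7 Pa.

3.38 ksi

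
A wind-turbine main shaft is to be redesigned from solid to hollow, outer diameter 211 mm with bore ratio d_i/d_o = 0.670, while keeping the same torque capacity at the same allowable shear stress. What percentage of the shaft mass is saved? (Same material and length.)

Equal τ_max and T ⇒ the solid shaft needs d_s³ = d_o³(1−k⁴), so d_s = 211·(1−0.670⁴)^(1/3) = 195.8 mm.
Area ratio A_h/A_s = d_o²(1−k²)/d_s² = (1−k²)/(1−k⁴)^(2/3) = 0.6403.
Mass saving = 1 − 0.6403 = 36.0 %.

36.0 %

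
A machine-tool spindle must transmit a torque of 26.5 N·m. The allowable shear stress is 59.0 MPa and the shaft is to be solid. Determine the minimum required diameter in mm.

13.2 mm

For a solid shaft τ_max = 16T/(πd³), so d = (16T/(π τ_allow))^(1/3) = (16·26.50/(π·5.90×10^7))^(1/3) = 0.01318 m.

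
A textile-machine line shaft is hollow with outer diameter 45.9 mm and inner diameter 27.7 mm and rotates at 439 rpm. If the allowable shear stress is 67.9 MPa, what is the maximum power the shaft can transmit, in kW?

51.4 kW

J = π(d_o⁴ − d_i⁴)/32 = π(0.0459⁴ − 0.0277⁴)/32 = 3.780×10^-7 m⁴.
T_max = τ_allow·J/r = 6.79×10^7 × 3.780×10^-7 / 0.0229 = 1118 N·m.
ω = 2π·439/60 = 45.97 rad/s, so P_max = T_max·ω = 5.141×10^4 W.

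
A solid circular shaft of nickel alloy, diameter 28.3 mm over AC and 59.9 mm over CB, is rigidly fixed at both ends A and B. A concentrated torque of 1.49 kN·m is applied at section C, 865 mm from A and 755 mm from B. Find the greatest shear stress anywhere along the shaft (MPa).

Compatibility: T_A·a/J_AC = T_B·b/J_CB with T_A + T_B = T₀.
J_AC = 6.30×10^-8 m⁴, J_CB = 1.26×10^-6 m⁴, so T_A = T₀·(J_AC/a)/((J_AC/a)+(J_CB/b)) = 62.10 N·m, T_B = 1428 N·m.
τ in each portion: τ_AC = 1.40×10^7 Pa, τ_CB = 3.38×10^7 Pa; maximum is in CB.
τ_max = T_CB·r/J = 1428·0.0300/1.26×10^-6 = 3.384×10^7 Pa.

33.8 MPa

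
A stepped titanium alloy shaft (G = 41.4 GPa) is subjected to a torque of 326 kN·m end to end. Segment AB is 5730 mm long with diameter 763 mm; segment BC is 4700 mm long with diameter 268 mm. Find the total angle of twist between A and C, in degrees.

J_AB = π(0.763)⁴/32 = 0.0333 m⁴; J_BC = π(0.268)⁴/32 = 5.06×10^-4 m⁴.
θ = (T/G)·Σ L_i/J_i = (326000/41.4×10⁹)·(5.73/0.0333 + 4.70/5.06×10^-4) = 0.07443 rad.

4.26°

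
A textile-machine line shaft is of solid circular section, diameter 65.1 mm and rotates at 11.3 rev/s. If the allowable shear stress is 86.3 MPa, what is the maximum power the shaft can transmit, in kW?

J = πd⁴/32 = π(0.0651)⁴/32 = 1.763×10^-6 m⁴.
T_max = τ_allow·J/r = 8.63×10^7 × 1.763×10^-6 / 0.0325 = 4675 N·m.
ω = 2π·11.3 = 71.00 rad/s, so P_max = T_max·ω = 3.319×10^5 W.

332 kW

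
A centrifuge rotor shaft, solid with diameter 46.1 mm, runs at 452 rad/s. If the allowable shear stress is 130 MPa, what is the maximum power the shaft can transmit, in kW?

1130 kW

J = πd⁴/32 = π(0.0461)⁴/32 = 4.434×10^-7 m⁴.
T_max = τ_allow·J/r = 1.30×10^8 × 4.434×10^-7 / 0.0231 = 2501 N·m.
ω = 452 rad/s, so P_max = T_max·ω = 1.130×10^6 W.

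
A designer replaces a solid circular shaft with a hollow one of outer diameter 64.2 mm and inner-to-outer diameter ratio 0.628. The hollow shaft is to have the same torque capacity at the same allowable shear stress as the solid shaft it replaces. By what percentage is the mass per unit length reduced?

Equal τ_max and T ⇒ the solid shaft needs d_s³ = d_o³(1−k⁴), so d_s = 64.2·(1−0.628⁴)^(1/3) = 60.68 mm.
Area ratio A_h/A_s = d_o²(1−k²)/d_s² = (1−k²)/(1−k⁴)^(2/3) = 0.6779.
Mass saving = 1 − 0.6779 = 32.2 %.

32.2 %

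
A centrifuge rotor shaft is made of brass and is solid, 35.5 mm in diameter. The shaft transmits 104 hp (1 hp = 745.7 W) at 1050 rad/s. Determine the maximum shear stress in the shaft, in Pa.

ω = 1050 rad/s, so T = P/ω = 104×745.7 / 1050 = 73.86 N·m.
J = πd⁴/32 = π(0.0355)⁴/32 = 1.559×10^-7 m⁴.
τ_max = T·r/J = 73.86 × 0.0177 / 1.559×10^-7 = 8.408×10^6 Pa.

8.41e6 Pa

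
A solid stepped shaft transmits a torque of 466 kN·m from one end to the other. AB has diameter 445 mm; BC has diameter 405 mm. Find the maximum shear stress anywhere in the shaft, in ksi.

5.18 ksi

Under the same torque, τ_max = 16T/(πd³) is largest where d is smallest — segment BC (d = 405 mm).
τ_max = 16·466000/(π·(0.405)³) = 3.573×10^7 Pa.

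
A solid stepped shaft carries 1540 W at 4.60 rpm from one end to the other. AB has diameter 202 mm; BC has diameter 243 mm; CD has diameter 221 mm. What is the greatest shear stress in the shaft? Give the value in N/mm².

1.98 N/mm²

ω = 2π·4.60/60 = 0.4817 rad/s, so T = P/ω = 1540 / 0.4817 = 3197 N·m.
Under the same torque, τ_max = 16T/(πd³) is largest where d is smallest — segment AB (d = 202 mm).
τ_max = 16·3197/(π·(0.202)³) = 1.975×10^6 Pa.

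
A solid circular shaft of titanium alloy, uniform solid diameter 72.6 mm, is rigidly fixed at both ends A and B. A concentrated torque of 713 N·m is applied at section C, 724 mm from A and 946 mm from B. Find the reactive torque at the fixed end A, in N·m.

404 N·m

With uniform GJ and both ends fixed, compatibility θ_AC = θ_CB gives T_A·a = T_B·b, together with T_A + T_B = T₀.
T_A = T₀·b/(a+b) = 713.0·946/1670 = 403.9 N·m; T_B = 309.1 N·m.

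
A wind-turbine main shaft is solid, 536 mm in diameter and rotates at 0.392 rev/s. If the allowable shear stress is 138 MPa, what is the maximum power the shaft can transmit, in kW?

J = πd⁴/32 = π(0.536)⁴/32 = 8.103×10^-3 m⁴.
T_max = τ_allow·J/r = 1.38×10^8 × 8.103×10^-3 / 0.268 = 4.173e6 N·m.
ω = 2π·0.392 = 2.463 rad/s, so P_max = T_max·ω = 1.028×10^7 W.

10300 kW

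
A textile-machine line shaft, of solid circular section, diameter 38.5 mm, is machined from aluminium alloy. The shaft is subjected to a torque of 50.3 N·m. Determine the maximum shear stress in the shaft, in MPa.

J = πd⁴/32 = π(0.0385)⁴/32 = 2.157×10^-7 m⁴.
τ_max = T·r/J = 50.30 × 0.0192 / 2.157×10^-7 = 4.489×10^6 Pa.

4.49 MPa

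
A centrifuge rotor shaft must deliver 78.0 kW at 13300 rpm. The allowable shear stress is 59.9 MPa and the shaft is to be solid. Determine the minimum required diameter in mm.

ω = 2π·13300/60 = 1393 rad/s, so T = P/ω = 78.0×10³ / 1393 = 56.00 N·m.
For a solid shaft τ_max = 16T/(πd³), so d = (16T/(π τ_allow))^(1/3) = (16·56.00/(π·5.99×10^7))^(1/3) = 0.01682 m.

16.8 mm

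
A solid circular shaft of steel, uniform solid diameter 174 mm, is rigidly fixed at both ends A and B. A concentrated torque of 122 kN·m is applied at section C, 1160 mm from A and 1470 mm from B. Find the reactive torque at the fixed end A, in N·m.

With uniform GJ and both ends fixed, compatibility θ_AC = θ_CB gives T_A·a = T_B·b, together with T_A + T_B = T₀.
T_A = T₀·b/(a+b) = 122000·1470/2630 = 68190 N·m; T_B = 53810 N·m.

68200 N·m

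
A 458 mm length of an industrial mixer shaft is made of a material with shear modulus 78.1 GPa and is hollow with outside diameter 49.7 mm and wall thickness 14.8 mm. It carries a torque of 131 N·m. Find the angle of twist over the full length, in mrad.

J = π(d_o⁴ − d_i⁴)/32 = π(0.0497⁴ − 0.0201⁴)/32 = 5.830×10^-7 m⁴.
θ = T·L/(G·J) = 131.0 × 0.458 / (78.1×10⁹ × 5.830×10^-7) = 1.318×10^-3 rad.

1.32 mrad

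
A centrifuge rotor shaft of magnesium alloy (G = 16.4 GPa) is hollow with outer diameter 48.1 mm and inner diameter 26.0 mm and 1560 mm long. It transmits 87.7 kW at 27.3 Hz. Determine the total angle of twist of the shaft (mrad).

101 mrad

ω = 2π·27.3 = 171.5 rad/s, so T = P/ω = 87.7×10³ / 171.5 = 511.3 N·m.
J = π(d_o⁴ − d_i⁴)/32 = π(0.0481⁴ − 0.0260⁴)/32 = 4.806×10^-7 m⁴.
θ = T·L/(G·J) = 511.3 × 1.56 / (16.4×10⁹ × 4.806×10^-7) = 0.1012 rad.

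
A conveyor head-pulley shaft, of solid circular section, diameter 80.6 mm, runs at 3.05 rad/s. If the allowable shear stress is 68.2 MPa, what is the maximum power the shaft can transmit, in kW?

J = πd⁴/32 = π(0.0806)⁴/32 = 4.143×10^-6 m⁴.
T_max = τ_allow·J/r = 6.82×10^7 × 4.143×10^-6 / 0.0403 = 7012 N·m.
ω = 3.05 rad/s, so P_max = T_max·ω = 2.139×10^4 W.

21.4 kW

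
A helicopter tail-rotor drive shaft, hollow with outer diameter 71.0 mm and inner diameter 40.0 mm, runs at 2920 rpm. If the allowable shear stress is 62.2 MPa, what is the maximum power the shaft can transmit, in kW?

1200 kW

J = π(d_o⁴ − d_i⁴)/32 = π(0.0710⁴ − 0.0400⁴)/32 = 2.243×10^-6 m⁴.
T_max = τ_allow·J/r = 6.22×10^7 × 2.243×10^-6 / 0.0355 = 3931 N·m.
ω = 2π·2920/60 = 305.8 rad/s, so P_max = T_max·ω = 1.202×10^6 W.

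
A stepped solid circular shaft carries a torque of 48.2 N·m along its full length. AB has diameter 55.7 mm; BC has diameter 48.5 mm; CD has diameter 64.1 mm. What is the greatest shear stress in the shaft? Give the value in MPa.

Under the same torque, τ_max = 16T/(πd³) is largest where d is smallest — segment BC (d = 48.5 mm).
τ_max = 16·48.20/(π·(0.0485)³) = 2.152×10^6 Pa.

2.15 MPa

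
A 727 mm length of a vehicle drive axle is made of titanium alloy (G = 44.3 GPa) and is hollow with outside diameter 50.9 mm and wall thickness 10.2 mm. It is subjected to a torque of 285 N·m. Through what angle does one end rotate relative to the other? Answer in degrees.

J = π(d_o⁴ − d_i⁴)/32 = π(0.0509⁴ − 0.0305⁴)/32 = 5.740×10^-7 m⁴.
θ = T·L/(G·J) = 285.0 × 0.727 / (44.3×10⁹ × 5.740×10^-7) = 8.148×10^-3 rad.

0.467°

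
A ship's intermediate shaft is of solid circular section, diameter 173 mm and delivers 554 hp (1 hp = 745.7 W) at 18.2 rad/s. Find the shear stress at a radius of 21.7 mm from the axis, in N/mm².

5.60 N/mm²

ω = 18.2 rad/s, so T = P/ω = 554×745.7 / 18.20 = 22700 N·m.
J = πd⁴/32 = π(0.173)⁴/32 = 8.794×10^-5 m⁴.
Shear stress varies linearly with radius: τ = T·r/J = 22700 × 0.0217 / 8.794×10^-5 = 5.601×10^6 Pa.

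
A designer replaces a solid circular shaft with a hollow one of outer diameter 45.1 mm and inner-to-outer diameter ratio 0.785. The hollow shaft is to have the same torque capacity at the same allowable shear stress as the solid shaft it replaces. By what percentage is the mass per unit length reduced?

47.2 %

Equal τ_max and T ⇒ the solid shaft needs d_s³ = d_o³(1−k⁴), so d_s = 45.1·(1−0.785⁴)^(1/3) = 38.46 mm.
Area ratio A_h/A_s = d_o²(1−k²)/d_s² = (1−k²)/(1−k⁴)^(2/3) = 0.5277.
Mass saving = 1 − 0.5277 = 47.2 %.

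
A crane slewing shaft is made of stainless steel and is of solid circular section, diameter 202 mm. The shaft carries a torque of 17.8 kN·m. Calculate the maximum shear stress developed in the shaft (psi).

J = πd⁴/32 = π(0.202)⁴/32 = 1.635×10^-4 m⁴.
τ_max = T·r/J = 17800 × 0.101 / 1.635×10^-4 = 1.100×10^7 Pa.

1600 psi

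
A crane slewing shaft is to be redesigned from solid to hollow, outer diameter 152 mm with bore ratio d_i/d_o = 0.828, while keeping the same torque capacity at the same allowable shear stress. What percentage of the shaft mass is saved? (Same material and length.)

Equal τ_max and T ⇒ the solid shaft needs d_s³ = d_o³(1−k⁴), so d_s = 152·(1−0.828⁴)^(1/3) = 123.0 mm.
Area ratio A_h/A_s = d_o²(1−k²)/d_s² = (1−k²)/(1−k⁴)^(2/3) = 0.4801.
Mass saving = 1 − 0.4801 = 52.0 %.

52.0 %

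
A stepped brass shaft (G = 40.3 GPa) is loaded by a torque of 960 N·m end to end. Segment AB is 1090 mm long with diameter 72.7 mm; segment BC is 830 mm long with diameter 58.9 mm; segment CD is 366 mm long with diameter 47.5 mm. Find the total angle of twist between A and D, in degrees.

J_AB = π(0.0727)⁴/32 = 2.74×10^-6 m⁴; J_BC = π(0.0589)⁴/32 = 1.18×10^-6 m⁴; J_CD = π(0.0475)⁴/32 = 5.00×10^-7 m⁴.
θ = (T/G)·Σ L_i/J_i = (960.0/40.3×10⁹)·(1.09/2.74×10^-6 + 0.830/1.18×10^-6 + 0.366/5.00×10^-7) = 0.04365 rad.

2.50°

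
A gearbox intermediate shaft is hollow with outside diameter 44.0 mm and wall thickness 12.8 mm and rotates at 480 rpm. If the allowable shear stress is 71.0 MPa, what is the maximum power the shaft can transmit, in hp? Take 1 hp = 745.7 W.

J = π(d_o⁴ − d_i⁴)/32 = π(0.0440⁴ − 0.0184⁴)/32 = 3.567×10^-7 m⁴.
T_max = τ_allow·J/r = 7.10×10^7 × 3.567×10^-7 / 0.0220 = 1151 N·m.
ω = 2π·480/60 = 50.27 rad/s, so P_max = T_max·ω = 5.787×10^4 W.

77.6 hp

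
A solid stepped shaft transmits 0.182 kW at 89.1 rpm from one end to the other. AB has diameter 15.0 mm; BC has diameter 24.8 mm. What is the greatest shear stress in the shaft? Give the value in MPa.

29.4 MPa

ω = 2π·89.1/60 = 9.331 rad/s, so T = P/ω = 0.182×10³ / 9.331 = 19.51 N·m.
Under the same torque, τ_max = 16T/(πd³) is largest where d is smallest — segment AB (d = 15.0 mm).
τ_max = 16·19.51/(π·(0.0150)³) = 2.943×10^7 Pa.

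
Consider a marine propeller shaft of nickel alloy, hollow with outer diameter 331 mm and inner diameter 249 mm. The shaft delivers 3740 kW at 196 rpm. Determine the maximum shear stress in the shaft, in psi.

ω = 2π·196/60 = 20.53 rad/s, so T = P/ω = 3740×10³ / 20.53 = 182200 N·m.
J = π(d_o⁴ − d_i⁴)/32 = π(0.331⁴ − 0.249⁴)/32 = 8.011×10^-4 m⁴.
τ_max = T·r/J = 182200 × 0.166 / 8.011×10^-4 = 3.765×10^7 Pa.

5460 psi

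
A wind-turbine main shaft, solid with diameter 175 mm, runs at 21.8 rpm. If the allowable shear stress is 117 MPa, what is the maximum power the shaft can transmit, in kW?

281 kW

J = πd⁴/32 = π(0.175)⁴/32 = 9.208×10^-5 m⁴.
T_max = τ_allow·J/r = 1.17×10^8 × 9.208×10^-5 / 0.0875 = 123100 N·m.
ω = 2π·21.8/60 = 2.283 rad/s, so P_max = T_max·ω = 2.811×10^5 W.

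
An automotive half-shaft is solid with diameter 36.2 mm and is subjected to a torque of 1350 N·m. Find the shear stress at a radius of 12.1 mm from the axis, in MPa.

J = πd⁴/32 = π(0.0362)⁴/32 = 1.686×10^-7 m⁴.
Shear stress varies linearly with radius: τ = T·r/J = 1350 × 0.0121 / 1.686×10^-7 = 9.689×10^7 Pa.

96.9 MPa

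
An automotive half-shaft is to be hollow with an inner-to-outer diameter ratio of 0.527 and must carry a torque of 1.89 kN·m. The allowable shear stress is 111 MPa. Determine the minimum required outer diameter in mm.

For a hollow shaft with d_i/d_o = 0.527: τ_max = 16T/(π d_o³ (1−k⁴)), so d_o = [16T/(π τ_allow (1−k⁴))]^(1/3) = [16·1890/(π·1.11×10^8·0.9229)]^(1/3) = 0.04546 m.

45.5 mm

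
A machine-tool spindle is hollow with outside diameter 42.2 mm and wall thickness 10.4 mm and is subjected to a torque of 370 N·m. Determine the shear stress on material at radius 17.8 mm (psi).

J = π(d_o⁴ − d_i⁴)/32 = π(0.0422⁴ − 0.0214⁴)/32 = 2.908×10^-7 m⁴.
Shear stress varies linearly with radius: τ = T·r/J = 370.0 × 0.0178 / 2.908×10^-7 = 2.265×10^7 Pa.

3290 psi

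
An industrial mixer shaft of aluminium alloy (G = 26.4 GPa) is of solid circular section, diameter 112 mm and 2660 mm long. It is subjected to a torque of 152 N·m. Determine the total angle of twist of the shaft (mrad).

J = πd⁴/32 = π(0.112)⁴/32 = 1.545×10^-5 m⁴.
θ = T·L/(G·J) = 152.0 × 2.66 / (26.4×10⁹ × 1.545×10^-5) = 9.914×10^-4 rad.

0.991 mrad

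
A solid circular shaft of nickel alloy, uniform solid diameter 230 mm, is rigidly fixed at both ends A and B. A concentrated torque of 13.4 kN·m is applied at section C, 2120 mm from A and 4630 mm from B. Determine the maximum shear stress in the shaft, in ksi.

With uniform GJ and both ends fixed, compatibility θ_AC = θ_CB gives T_A·a = T_B·b, together with T_A + T_B = T₀.
T_A = T₀·b/(a+b) = 13400·4630/6750 = 9191 N·m; T_B = 4209 N·m.
τ in each portion: τ_AC = 3.85×10^6 Pa, τ_CB = 1.76×10^6 Pa; maximum is in AC.
τ_max = T_AC·r/J = 9191·0.115/2.75×10^-4 = 3.847×10^6 Pa.

0.558 ksi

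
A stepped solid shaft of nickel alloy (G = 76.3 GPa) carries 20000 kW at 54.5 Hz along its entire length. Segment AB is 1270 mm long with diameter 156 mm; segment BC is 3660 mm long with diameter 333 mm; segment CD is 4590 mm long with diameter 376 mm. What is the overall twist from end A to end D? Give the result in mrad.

20.8 mrad

ω = 2π·54.5 = 342.4 rad/s, so T = P/ω = 20000×10³ / 342.4 = 58410 N·m.
J_AB = π(0.156)⁴/32 = 5.81×10^-5 m⁴; J_BC = π(0.333)⁴/32 = 1.21×10^-3 m⁴; J_CD = π(0.376)⁴/32 = 1.96×10^-3 m⁴.
θ = (T/G)·Σ L_i/J_i = (58410/76.3×10⁹)·(1.27/5.81×10^-5 + 3.66/1.21×10^-3 + 4.59/1.96×10^-3) = 0.02083 rad.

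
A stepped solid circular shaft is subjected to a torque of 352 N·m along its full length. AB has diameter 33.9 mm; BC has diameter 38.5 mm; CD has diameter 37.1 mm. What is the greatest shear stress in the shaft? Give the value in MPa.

Under the same torque, τ_max = 16T/(πd³) is largest where d is smallest — segment AB (d = 33.9 mm).
τ_max = 16·352.0/(π·(0.0339)³) = 4.602×10^7 Pa.

46.0 MPa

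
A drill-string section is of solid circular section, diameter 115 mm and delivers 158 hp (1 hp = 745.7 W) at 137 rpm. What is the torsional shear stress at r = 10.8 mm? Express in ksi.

ω = 2π·137/60 = 14.35 rad/s, so T = P/ω = 158×745.7 / 14.35 = 8212 N·m.
J = πd⁴/32 = π(0.115)⁴/32 = 1.717×10^-5 m⁴.
Shear stress varies linearly with radius: τ = T·r/J = 8212 × 0.0108 / 1.717×10^-5 = 5.165×10^6 Pa.

0.749 ksi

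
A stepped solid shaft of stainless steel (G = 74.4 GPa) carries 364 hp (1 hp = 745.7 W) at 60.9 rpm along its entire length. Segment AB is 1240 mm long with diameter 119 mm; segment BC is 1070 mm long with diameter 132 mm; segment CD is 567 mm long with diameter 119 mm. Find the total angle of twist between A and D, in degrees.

4.19°

ω = 2π·60.9/60 = 6.377 rad/s, so T = P/ω = 364×745.7 / 6.377 = 42560 N·m.
J_AB = π(0.119)⁴/32 = 1.97×10^-5 m⁴; J_BC = π(0.132)⁴/32 = 2.98×10^-5 m⁴; J_CD = π(0.119)⁴/32 = 1.97×10^-5 m⁴.
θ = (T/G)·Σ L_i/J_i = (42560/74.4×10⁹)·(1.24/1.97×10^-5 + 1.07/2.98×10^-5 + 0.567/1.97×10^-5) = 0.07304 rad.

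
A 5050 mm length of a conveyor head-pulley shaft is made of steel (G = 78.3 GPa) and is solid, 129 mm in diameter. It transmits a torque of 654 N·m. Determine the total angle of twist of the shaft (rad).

0.00155 rad

J = πd⁴/32 = π(0.129)⁴/32 = 2.719×10^-5 m⁴.
θ = T·L/(G·J) = 654.0 × 5.05 / (78.3×10⁹ × 2.719×10^-5) = 1.551×10^-3 rad.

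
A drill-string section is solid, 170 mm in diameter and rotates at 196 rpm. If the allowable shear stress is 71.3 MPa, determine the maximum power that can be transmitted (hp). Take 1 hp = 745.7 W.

1890 hp

J = πd⁴/32 = π(0.170)⁴/32 = 8.200×10^-5 m⁴.
T_max = τ_allow·J/r = 7.13×10^7 × 8.200×10^-5 / 0.0850 = 68780 N·m.
ω = 2π·196/60 = 20.53 rad/s, so P_max = T_max·ω = 1.412×10^6 W.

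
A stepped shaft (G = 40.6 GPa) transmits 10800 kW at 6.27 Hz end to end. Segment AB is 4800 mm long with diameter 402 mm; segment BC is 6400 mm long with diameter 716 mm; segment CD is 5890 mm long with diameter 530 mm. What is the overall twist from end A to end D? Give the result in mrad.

ω = 2π·6.27 = 39.40 rad/s, so T = P/ω = 10800×10³ / 39.40 = 274100 N·m.
J_AB = π(0.402)⁴/32 = 2.56×10^-3 m⁴; J_BC = π(0.716)⁴/32 = 0.0258 m⁴; J_CD = π(0.530)⁴/32 = 7.75×10^-3 m⁴.
θ = (T/G)·Σ L_i/J_i = (274100/40.6×10⁹)·(4.80/2.56×10^-3 + 6.40/0.0258 + 5.89/7.75×10^-3) = 0.01945 rad.

19.5 mrad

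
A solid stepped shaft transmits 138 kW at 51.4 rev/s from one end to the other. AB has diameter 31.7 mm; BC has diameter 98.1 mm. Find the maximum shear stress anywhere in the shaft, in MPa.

ω = 2π·51.4 = 323.0 rad/s, so T = P/ω = 138×10³ / 323.0 = 427.3 N·m.
Under the same torque, τ_max = 16T/(πd³) is largest where d is smallest — segment AB (d = 31.7 mm).
τ_max = 16·427.3/(π·(0.0317)³) = 6.832×10^7 Pa.

68.3 MPa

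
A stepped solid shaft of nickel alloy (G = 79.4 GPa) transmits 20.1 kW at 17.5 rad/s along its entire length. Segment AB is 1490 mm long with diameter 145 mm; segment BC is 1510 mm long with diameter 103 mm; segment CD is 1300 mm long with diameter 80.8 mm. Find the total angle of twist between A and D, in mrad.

6.97 mrad

ω = 17.5 rad/s, so T = P/ω = 20.1×10³ / 17.50 = 1149 N·m.
J_AB = π(0.145)⁴/32 = 4.34×10^-5 m⁴; J_BC = π(0.103)⁴/32 = 1.10×10^-5 m⁴; J_CD = π(0.0808)⁴/32 = 4.18×10^-6 m⁴.
θ = (T/G)·Σ L_i/J_i = (1149/79.4×10⁹)·(1.49/4.34×10^-5 + 1.51/1.10×10^-5 + 1.30/4.18×10^-6) = 6.967×10^-3 rad.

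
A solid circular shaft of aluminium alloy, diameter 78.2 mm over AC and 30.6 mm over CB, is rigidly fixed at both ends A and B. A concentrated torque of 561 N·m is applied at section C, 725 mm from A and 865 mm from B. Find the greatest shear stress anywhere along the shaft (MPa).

Compatibility: T_A·a/J_AC = T_B·b/J_CB with T_A + T_B = T₀.
J_AC = 3.67×10^-6 m⁴, J_CB = 8.61×10^-8 m⁴, so T_A = T₀·(J_AC/a)/((J_AC/a)+(J_CB/b)) = 550.2 N·m, T_B = 10.81 N·m.
τ in each portion: τ_AC = 5.86×10^6 Pa, τ_CB = 1.92×10^6 Pa; maximum is in AC.
τ_max = T_AC·r/J = 550.2·0.0391/3.67×10^-6 = 5.860×10^6 Pa.

5.86 MPa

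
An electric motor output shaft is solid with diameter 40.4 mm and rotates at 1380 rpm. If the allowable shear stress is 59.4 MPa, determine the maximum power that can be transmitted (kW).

J = πd⁴/32 = π(0.0404)⁴/32 = 2.615×10^-7 m⁴.
T_max = τ_allow·J/r = 5.94×10^7 × 2.615×10^-7 / 0.0202 = 769.1 N·m.
ω = 2π·1380/60 = 144.5 rad/s, so P_max = T_max·ω = 1.111×10^5 W.

111 kW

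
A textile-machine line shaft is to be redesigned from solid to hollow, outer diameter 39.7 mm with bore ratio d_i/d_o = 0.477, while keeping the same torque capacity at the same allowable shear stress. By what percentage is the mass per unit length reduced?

20.0 %

Equal τ_max and T ⇒ the solid shaft needs d_s³ = d_o³(1−k⁴), so d_s = 39.7·(1−0.477⁴)^(1/3) = 39.00 mm.
Area ratio A_h/A_s = d_o²(1−k²)/d_s² = (1−k²)/(1−k⁴)^(2/3) = 0.8003.
Mass saving = 1 − 0.8003 = 20.0 %.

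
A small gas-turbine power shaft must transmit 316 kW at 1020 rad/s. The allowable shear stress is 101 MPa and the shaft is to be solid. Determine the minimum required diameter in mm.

ω = 1020 rad/s, so T = P/ω = 316×10³ / 1020 = 309.8 N·m.
For a solid shaft τ_max = 16T/(πd³), so d = (16T/(π τ_allow))^(1/3) = (16·309.8/(π·1.01×10^8))^(1/3) = 0.02500 m.

25.0 mm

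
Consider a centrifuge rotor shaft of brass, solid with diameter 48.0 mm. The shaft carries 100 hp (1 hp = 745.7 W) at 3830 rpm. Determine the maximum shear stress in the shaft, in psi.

1240 psi

ω = 2π·3830/60 = 401.1 rad/s, so T = P/ω = 100×745.7 / 401.1 = 185.9 N·m.
J = πd⁴/32 = π(0.0480)⁴/32 = 5.212×10^-7 m⁴.
τ_max = T·r/J = 185.9 × 0.0240 / 5.212×10^-7 = 8.562×10^6 Pa.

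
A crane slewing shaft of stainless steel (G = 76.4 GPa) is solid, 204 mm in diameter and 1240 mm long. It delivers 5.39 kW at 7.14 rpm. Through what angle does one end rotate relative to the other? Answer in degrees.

0.0394°

ω = 2π·7.14/60 = 0.7477 rad/s, so T = P/ω = 5.39×10³ / 0.7477 = 7209 N·m.
J = πd⁴/32 = π(0.204)⁴/32 = 1.700×10^-4 m⁴.
θ = T·L/(G·J) = 7209 × 1.24 / (76.4×10⁹ × 1.700×10^-4) = 6.881×10^-4 rad.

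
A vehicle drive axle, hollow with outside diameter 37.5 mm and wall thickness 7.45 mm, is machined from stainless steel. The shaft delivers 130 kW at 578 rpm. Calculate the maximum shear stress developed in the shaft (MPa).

ω = 2π·578/60 = 60.53 rad/s, so T = P/ω = 130×10³ / 60.53 = 2148 N·m.
J = π(d_o⁴ − d_i⁴)/32 = π(0.0375⁴ − 0.0226⁴)/32 = 1.685×10^-7 m⁴.
τ_max = T·r/J = 2148 × 0.0187 / 1.685×10^-7 = 2.389×10^8 Pa.

239 MPa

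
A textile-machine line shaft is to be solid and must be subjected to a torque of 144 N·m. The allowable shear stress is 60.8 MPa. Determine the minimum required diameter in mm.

For a solid shaft τ_max = 16T/(πd³), so d = (16T/(π τ_allow))^(1/3) = (16·144.0/(π·6.08×10^7))^(1/3) = 0.02293 m.

22.9 mm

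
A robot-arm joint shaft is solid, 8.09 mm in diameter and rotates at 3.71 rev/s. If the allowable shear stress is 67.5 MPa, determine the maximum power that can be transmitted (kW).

0.164 kW

J = πd⁴/32 = π(0.00809)⁴/32 = 4.205×10^-10 m⁴.
T_max = τ_allow·J/r = 6.75×10^7 × 4.205×10^-10 / 0.00404 = 7.017 N·m.
ω = 2π·3.71 = 23.31 rad/s, so P_max = T_max·ω = 163.6 W.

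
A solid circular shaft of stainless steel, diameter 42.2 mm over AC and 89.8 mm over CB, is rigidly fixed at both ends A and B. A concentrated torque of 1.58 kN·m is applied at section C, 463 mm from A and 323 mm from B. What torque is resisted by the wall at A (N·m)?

Compatibility: T_A·a/J_AC = T_B·b/J_CB with T_A + T_B = T₀.
J_AC = 3.11×10^-7 m⁴, J_CB = 6.38×10^-6 m⁴, so T_A = T₀·(J_AC/a)/((J_AC/a)+(J_CB/b)) = 51.99 N·m, T_B = 1528 N·m.

52.0 N·m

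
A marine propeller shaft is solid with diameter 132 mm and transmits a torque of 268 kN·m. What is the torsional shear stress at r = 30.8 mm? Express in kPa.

J = πd⁴/32 = π(0.132)⁴/32 = 2.981×10^-5 m⁴.
Shear stress varies linearly with radius: τ = T·r/J = 268000 × 0.0308 / 2.981×10^-5 = 2.769×10^8 Pa.

277000 kPa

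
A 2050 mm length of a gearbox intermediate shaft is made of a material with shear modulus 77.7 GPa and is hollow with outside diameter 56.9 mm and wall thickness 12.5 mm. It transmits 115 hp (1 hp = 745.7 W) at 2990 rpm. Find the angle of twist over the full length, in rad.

0.00779 rad

ω = 2π·2990/60 = 313.1 rad/s, so T = P/ω = 115×745.7 / 313.1 = 273.9 N·m.
J = π(d_o⁴ − d_i⁴)/32 = π(0.0569⁴ − 0.0319⁴)/32 = 9.274×10^-7 m⁴.
θ = T·L/(G·J) = 273.9 × 2.05 / (77.7×10⁹ × 9.274×10^-7) = 7.791×10^-3 rad.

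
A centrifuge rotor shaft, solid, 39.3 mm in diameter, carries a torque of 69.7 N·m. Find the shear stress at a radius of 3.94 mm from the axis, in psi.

170 psi

J = πd⁴/32 = π(0.0393)⁴/32 = 2.342×10^-7 m⁴.
Shear stress varies linearly with radius: τ = T·r/J = 69.70 × 0.00394 / 2.342×10^-7 = 1.173×10^6 Pa.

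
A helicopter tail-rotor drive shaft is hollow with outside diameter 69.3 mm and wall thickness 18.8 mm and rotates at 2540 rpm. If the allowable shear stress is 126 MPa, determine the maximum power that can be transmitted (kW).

J = π(d_o⁴ − d_i⁴)/32 = π(0.0693⁴ − 0.0317⁴)/32 = 2.165×10^-6 m⁴.
T_max = τ_allow·J/r = 1.26×10^8 × 2.165×10^-6 / 0.0347 = 7873 N·m.
ω = 2π·2540/60 = 266.0 rad/s, so P_max = T_max·ω = 2.094×10^6 W.

2090 kW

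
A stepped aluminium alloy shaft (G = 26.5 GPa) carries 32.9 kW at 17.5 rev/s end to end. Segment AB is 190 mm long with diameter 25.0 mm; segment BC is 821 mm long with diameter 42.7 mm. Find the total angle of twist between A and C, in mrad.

84.3 mrad

ω = 2π·17.5 = 110.0 rad/s, so T = P/ω = 32.9×10³ / 110.0 = 299.2 N·m.
J_AB = π(0.0250)⁴/32 = 3.83×10^-8 m⁴; J_BC = π(0.0427)⁴/32 = 3.26×10^-7 m⁴.
θ = (T/G)·Σ L_i/J_i = (299.2/26.5×10⁹)·(0.190/3.83×10^-8 + 0.821/3.26×10^-7) = 0.08434 rad.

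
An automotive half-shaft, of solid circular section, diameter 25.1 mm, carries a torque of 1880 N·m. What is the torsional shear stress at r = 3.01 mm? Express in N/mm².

J = πd⁴/32 = π(0.0251)⁴/32 = 3.897×10^-8 m⁴.
Shear stress varies linearly with radius: τ = T·r/J = 1880 × 0.00301 / 3.897×10^-8 = 1.452×10^8 Pa.

145 N/mm²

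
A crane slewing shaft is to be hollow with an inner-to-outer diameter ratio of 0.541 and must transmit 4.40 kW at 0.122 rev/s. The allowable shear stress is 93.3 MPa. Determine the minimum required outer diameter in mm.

70.0 mm

ω = 2π·0.122 = 0.7665 rad/s, so T = P/ω = 4.40×10³ / 0.7665 = 5740 N·m.
For a hollow shaft with d_i/d_o = 0.541: τ_max = 16T/(π d_o³ (1−k⁴)), so d_o = [16T/(π τ_allow (1−k⁴))]^(1/3) = [16·5740/(π·9.33×10^7·0.9143)]^(1/3) = 0.06998 m.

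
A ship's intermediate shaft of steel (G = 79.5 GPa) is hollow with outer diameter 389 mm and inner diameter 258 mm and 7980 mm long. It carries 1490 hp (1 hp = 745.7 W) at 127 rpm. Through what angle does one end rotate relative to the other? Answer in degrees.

0.265°

ω = 2π·127/60 = 13.30 rad/s, so T = P/ω = 1490×745.7 / 13.30 = 83540 N·m.
J = π(d_o⁴ − d_i⁴)/32 = π(0.389⁴ − 0.258⁴)/32 = 1.813×10^-3 m⁴.
θ = T·L/(G·J) = 83540 × 7.98 / (79.5×10⁹ × 1.813×10^-3) = 4.625×10^-3 rad.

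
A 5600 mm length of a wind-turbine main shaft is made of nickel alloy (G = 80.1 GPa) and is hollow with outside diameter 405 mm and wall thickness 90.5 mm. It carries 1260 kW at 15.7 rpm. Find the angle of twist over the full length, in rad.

ω = 2π·15.7/60 = 1.644 rad/s, so T = P/ω = 1260×10³ / 1.644 = 766400 N·m.
J = π(d_o⁴ − d_i⁴)/32 = π(0.405⁴ − 0.224⁴)/32 = 2.394×10^-3 m⁴.
θ = T·L/(G·J) = 766400 × 5.60 / (80.1×10⁹ × 2.394×10^-3) = 0.02238 rad.

0.0224 rad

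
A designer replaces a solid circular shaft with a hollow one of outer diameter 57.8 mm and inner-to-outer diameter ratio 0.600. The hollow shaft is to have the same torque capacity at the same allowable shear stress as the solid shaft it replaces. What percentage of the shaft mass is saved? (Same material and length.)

Equal τ_max and T ⇒ the solid shaft needs d_s³ = d_o³(1−k⁴), so d_s = 57.8·(1−0.600⁴)^(1/3) = 55.19 mm.
Area ratio A_h/A_s = d_o²(1−k²)/d_s² = (1−k²)/(1−k⁴)^(2/3) = 0.7020.
Mass saving = 1 − 0.7020 = 29.8 %.

29.8 %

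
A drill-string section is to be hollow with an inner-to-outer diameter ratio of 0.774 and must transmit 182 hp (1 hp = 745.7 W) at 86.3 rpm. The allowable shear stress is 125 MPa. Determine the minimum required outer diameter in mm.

ω = 2π·86.3/60 = 9.037 rad/s, so T = P/ω = 182×745.7 / 9.037 = 15020 N·m.
For a hollow shaft with d_i/d_o = 0.774: τ_max = 16T/(π d_o³ (1−k⁴)), so d_o = [16T/(π τ_allow (1−k⁴))]^(1/3) = [16·15020/(π·1.25×10^8·0.6411)]^(1/3) = 0.09846 m.

98.5 mm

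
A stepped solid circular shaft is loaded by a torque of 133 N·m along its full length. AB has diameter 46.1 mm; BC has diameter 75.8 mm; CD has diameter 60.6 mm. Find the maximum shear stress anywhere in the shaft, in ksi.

1.00 ksi

Under the same torque, τ_max = 16T/(πd³) is largest where d is smallest — segment AB (d = 46.1 mm).
τ_max = 16·133.0/(π·(0.0461)³) = 6.914×10^6 Pa.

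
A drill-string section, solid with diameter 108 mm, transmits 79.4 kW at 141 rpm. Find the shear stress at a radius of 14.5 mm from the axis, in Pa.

5.84e6 Pa

ω = 2π·141/60 = 14.77 rad/s, so T = P/ω = 79.4×10³ / 14.77 = 5377 N·m.
J = πd⁴/32 = π(0.108)⁴/32 = 1.336×10^-5 m⁴.
Shear stress varies linearly with radius: τ = T·r/J = 5377 × 0.0145 / 1.336×10^-5 = 5.838×10^6 Pa.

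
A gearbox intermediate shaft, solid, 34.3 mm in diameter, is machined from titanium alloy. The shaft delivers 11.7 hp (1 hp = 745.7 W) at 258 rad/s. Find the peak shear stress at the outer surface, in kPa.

ω = 258 rad/s, so T = P/ω = 11.7×745.7 / 258.0 = 33.82 N·m.
J = πd⁴/32 = π(0.0343)⁴/32 = 1.359×10^-7 m⁴.
τ_max = T·r/J = 33.82 × 0.0171 / 1.359×10^-7 = 4.268×10^6 Pa.

4270 kPa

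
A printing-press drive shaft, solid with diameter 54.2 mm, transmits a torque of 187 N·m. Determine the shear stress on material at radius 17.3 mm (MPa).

3.82 MPa

J = πd⁴/32 = π(0.0542)⁴/32 = 8.472×10^-7 m⁴.
Shear stress varies linearly with radius: τ = T·r/J = 187.0 × 0.0173 / 8.472×10^-7 = 3.818×10^6 Pa.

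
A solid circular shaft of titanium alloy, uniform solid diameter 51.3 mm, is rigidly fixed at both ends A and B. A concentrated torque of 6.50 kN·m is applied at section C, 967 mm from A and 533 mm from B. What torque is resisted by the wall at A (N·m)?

With uniform GJ and both ends fixed, compatibility θ_AC = θ_CB gives T_A·a = T_B·b, together with T_A + T_B = T₀.
T_A = T₀·b/(a+b) = 6500·533/1500 = 2310 N·m; T_B = 4190 N·m.

2310 N·m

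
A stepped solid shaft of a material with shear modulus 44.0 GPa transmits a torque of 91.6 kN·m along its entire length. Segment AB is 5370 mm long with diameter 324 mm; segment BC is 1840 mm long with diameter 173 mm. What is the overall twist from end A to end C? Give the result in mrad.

J_AB = π(0.324)⁴/32 = 1.08×10^-3 m⁴; J_BC = π(0.173)⁴/32 = 8.79×10^-5 m⁴.
θ = (T/G)·Σ L_i/J_i = (91600/44.0×10⁹)·(5.37/1.08×10^-3 + 1.84/8.79×10^-5) = 0.05389 rad.

53.9 mrad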